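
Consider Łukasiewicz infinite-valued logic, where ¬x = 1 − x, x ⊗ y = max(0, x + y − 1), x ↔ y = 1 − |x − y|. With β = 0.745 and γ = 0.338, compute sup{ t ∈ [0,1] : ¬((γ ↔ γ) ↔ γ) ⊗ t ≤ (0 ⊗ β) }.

0.338

γ ↔ γ = 1 − |0.338 − 0.338| = 1 − 0.000 = 1.000
(γ ↔ γ) ↔ γ = 1 − |1.000 − 0.338| = 1 − 0.662 = 0.338
¬((γ ↔ γ) ↔ γ) = 1 − 0.338 = 0.662
So the left factor is ¬((γ ↔ γ) ↔ γ) = 0.662.
0 ⊗ β = max(0, 0.000 + 0.745 − 1) = max(0, -0.255) = 0.000
So the right-hand bound is 0 ⊗ β = 0.000.
The residuum of the Łukasiewicz t-norm gives the supremum: min(1, 1 − 0.662 + 0.000).
1 − 0.662 + 0.000 = 0.338, so t = min(1, 0.338) = 0.338.
Check: 0.662 ⊗ 0.338 = max(0, 0.000) = 0.000 ≤ 0.000.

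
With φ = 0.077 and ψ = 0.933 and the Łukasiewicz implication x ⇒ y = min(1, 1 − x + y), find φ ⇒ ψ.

φ ⇒ ψ = min(1, 1 − 0.077 + 0.933) = min(1, 1.856) = 1.000
For comparison, the Gödel implication (1 if x ≤ y else y) would give 1.000.

1.000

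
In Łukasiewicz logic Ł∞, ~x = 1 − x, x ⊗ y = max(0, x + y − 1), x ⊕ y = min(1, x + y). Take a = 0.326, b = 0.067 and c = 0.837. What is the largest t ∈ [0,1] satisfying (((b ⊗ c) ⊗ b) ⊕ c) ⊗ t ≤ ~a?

0.837

b ⊗ c = max(0, 0.067 + 0.837 − 1) = max(0, -0.096) = 0.000
(b ⊗ c) ⊗ b = max(0, 0.000 + 0.067 − 1) = max(0, -0.933) = 0.000
((b ⊗ c) ⊗ b) ⊕ c = min(1, 0.000 + 0.837) = min(1, 0.837) = 0.837
So the left factor is ((b ⊗ c) ⊗ b) ⊕ c = 0.837.
~a = 1 − 0.326 = 0.674
So the right-hand bound is ~a = 0.674.
The residuum of the Łukasiewicz t-norm gives the supremum: min(1, 1 − 0.837 + 0.674).
1 − 0.837 + 0.674 = 0.837, so t = min(1, 0.837) = 0.837.
Check: 0.837 ⊗ 0.837 = max(0, 0.674) = 0.674 ≤ 0.674.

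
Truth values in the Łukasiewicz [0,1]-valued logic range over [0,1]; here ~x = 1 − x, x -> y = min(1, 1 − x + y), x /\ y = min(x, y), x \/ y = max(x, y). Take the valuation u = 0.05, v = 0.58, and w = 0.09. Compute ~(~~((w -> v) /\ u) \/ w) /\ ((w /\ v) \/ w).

w -> v = min(1, 1 − 0.09 + 0.58) = min(1, 1.49) = 1.00
(w -> v) /\ u = min(1.00, 0.05) = 0.05
~((w -> v) /\ u) = 1 − 0.05 = 0.95
~~((w -> v) /\ u) = 1 − 0.95 = 0.05
~~((w -> v) /\ u) \/ w = max(0.05, 0.09) = 0.09
~(~~((w -> v) /\ u) \/ w) = 1 − 0.09 = 0.91
w /\ v = min(0.09, 0.58) = 0.09
(w /\ v) \/ w = max(0.09, 0.09) = 0.09
~(~~((w -> v) /\ u) \/ w) /\ ((w /\ v) \/ w) = min(0.91, 0.09) = 0.09

0.09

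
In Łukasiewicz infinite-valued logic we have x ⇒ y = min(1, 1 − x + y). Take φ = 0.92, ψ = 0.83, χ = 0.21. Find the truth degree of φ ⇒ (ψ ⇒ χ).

ψ ⇒ χ = min(1, 1 − 0.83 + 0.21) = min(1, 0.38) = 0.38
φ ⇒ (ψ ⇒ χ) = min(1, 1 − 0.92 + 0.38) = min(1, 0.46) = 0.46

0.46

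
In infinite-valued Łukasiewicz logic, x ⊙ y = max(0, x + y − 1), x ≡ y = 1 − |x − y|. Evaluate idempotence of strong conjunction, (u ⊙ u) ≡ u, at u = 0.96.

u ⊙ u = max(0, 0.96 + 0.96 − 1) = max(0, 0.92) = 0.92
(u ⊙ u) ≡ u = 1 − |0.92 − 0.96| = 1 − 0.04 = 0.96
(The value 0.96 < 1 shows this instance is not satisfied; fails in Ł∞ since a ⊗ a = max(0, 2a−1) ≠ a in general.)

0.96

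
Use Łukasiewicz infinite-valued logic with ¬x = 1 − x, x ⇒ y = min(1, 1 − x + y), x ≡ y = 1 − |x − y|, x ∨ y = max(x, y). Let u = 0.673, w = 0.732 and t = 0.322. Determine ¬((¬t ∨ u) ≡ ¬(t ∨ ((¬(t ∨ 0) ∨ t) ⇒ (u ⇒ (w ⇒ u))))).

0.678

¬t = 1 − 0.322 = 0.678
¬t ∨ u = max(0.678, 0.673) = 0.678
t ∨ 0 = max(0.322, 0.000) = 0.322
¬(t ∨ 0) = 1 − 0.322 = 0.678
¬(t ∨ 0) ∨ t = max(0.678, 0.322) = 0.678
w ⇒ u = min(1, 1 − 0.732 + 0.673) = min(1, 0.941) = 0.941
u ⇒ (w ⇒ u) = min(1, 1 − 0.673 + 0.941) = min(1, 1.268) = 1.000
(¬(t ∨ 0) ∨ t) ⇒ (u ⇒ (w ⇒ u)) = min(1, 1 − 0.678 + 1.000) = min(1, 1.322) = 1.000
t ∨ ((¬(t ∨ 0) ∨ t) ⇒ (u ⇒ (w ⇒ u))) = max(0.322, 1.000) = 1.000
¬(t ∨ ((¬(t ∨ 0) ∨ t) ⇒ (u ⇒ (w ⇒ u)))) = 1 − 1.000 = 0.000
(¬t ∨ u) ≡ ¬(t ∨ ((¬(t ∨ 0) ∨ t) ⇒ (u ⇒ (w ⇒ u)))) = 1 − |0.678 − 0.000| = 1 − 0.678 = 0.322
¬((¬t ∨ u) ≡ ¬(t ∨ ((¬(t ∨ 0) ∨ t) ⇒ (u ⇒ (w ⇒ u))))) = 1 − 0.322 = 0.678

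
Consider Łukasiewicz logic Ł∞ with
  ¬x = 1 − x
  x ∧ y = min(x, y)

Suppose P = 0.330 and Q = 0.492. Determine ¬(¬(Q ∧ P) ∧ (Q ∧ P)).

0.670

Q ∧ P = min(0.492, 0.330) = 0.330
¬(Q ∧ P) = 1 − 0.330 = 0.670
¬(Q ∧ P) ∧ (Q ∧ P) = min(0.670, 0.330) = 0.330
¬(¬(Q ∧ P) ∧ (Q ∧ P)) = 1 − 0.330 = 0.670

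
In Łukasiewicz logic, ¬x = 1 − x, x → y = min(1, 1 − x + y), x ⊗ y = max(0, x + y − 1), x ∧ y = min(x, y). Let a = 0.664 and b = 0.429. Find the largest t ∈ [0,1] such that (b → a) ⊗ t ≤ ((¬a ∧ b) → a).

b → a = min(1, 1 − 0.429 + 0.664) = min(1, 1.235) = 1.000
So the left factor is b → a = 1.000.
¬a = 1 − 0.664 = 0.336
¬a ∧ b = min(0.336, 0.429) = 0.336
(¬a ∧ b) → a = min(1, 1 − 0.336 + 0.664) = min(1, 1.328) = 1.000
So the right-hand bound is (¬a ∧ b) → a = 1.000.
The residuum of the Łukasiewicz t-norm gives the supremum: min(1, 1 − 1.000 + 1.000).
1 − 1.000 + 1.000 = 1.000, so t = min(1, 1.000) = 1.000.
Check: 1.000 ⊗ 1.000 = max(0, 1.000) = 1.000 ≤ 1.000.

1.000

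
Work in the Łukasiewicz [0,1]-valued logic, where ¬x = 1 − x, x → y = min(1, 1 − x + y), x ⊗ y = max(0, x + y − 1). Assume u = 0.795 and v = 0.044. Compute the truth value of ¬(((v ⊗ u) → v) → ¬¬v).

0.956

v ⊗ u = max(0, 0.044 + 0.795 − 1) = max(0, -0.161) = 0.000
(v ⊗ u) → v = min(1, 1 − 0.000 + 0.044) = min(1, 1.044) = 1.000
¬v = 1 − 0.044 = 0.956
¬¬v = 1 − 0.956 = 0.044
((v ⊗ u) → v) → ¬¬v = min(1, 1 − 1.000 + 0.044) = min(1, 0.044) = 0.044
¬(((v ⊗ u) → v) → ¬¬v) = 1 − 0.044 = 0.956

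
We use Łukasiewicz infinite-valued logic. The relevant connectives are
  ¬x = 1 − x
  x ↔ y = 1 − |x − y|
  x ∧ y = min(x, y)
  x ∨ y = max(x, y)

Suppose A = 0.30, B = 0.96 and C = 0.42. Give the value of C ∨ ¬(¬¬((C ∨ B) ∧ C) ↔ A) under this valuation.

0.42

C ∨ B = max(0.42, 0.96) = 0.96
(C ∨ B) ∧ C = min(0.96, 0.42) = 0.42
¬((C ∨ B) ∧ C) = 1 − 0.42 = 0.58
¬¬((C ∨ B) ∧ C) = 1 − 0.58 = 0.42
¬¬((C ∨ B) ∧ C) ↔ A = 1 − |0.42 − 0.30| = 1 − 0.12 = 0.88
¬(¬¬((C ∨ B) ∧ C) ↔ A) = 1 − 0.88 = 0.12
C ∨ ¬(¬¬((C ∨ B) ∧ C) ↔ A) = max(0.42, 0.12) = 0.42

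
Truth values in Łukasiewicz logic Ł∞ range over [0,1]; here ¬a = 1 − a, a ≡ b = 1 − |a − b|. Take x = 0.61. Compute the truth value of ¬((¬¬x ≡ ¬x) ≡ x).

0.17

¬x = 1 − 0.61 = 0.39
¬¬x = 1 − 0.39 = 0.61
¬¬x ≡ ¬x = 1 − |0.61 − 0.39| = 1 − 0.22 = 0.78
(¬¬x ≡ ¬x) ≡ x = 1 − |0.78 − 0.61| = 1 − 0.17 = 0.83
¬((¬¬x ≡ ¬x) ≡ x) = 1 − 0.83 = 0.17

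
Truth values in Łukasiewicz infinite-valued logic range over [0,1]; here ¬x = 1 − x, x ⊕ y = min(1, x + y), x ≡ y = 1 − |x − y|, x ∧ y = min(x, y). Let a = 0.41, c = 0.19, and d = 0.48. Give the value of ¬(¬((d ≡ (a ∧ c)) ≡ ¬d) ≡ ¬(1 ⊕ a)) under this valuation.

0.19

a ∧ c = min(0.41, 0.19) = 0.19
d ≡ (a ∧ c) = 1 − |0.48 − 0.19| = 1 − 0.29 = 0.71
¬d = 1 − 0.48 = 0.52
(d ≡ (a ∧ c)) ≡ ¬d = 1 − |0.71 − 0.52| = 1 − 0.19 = 0.81
¬((d ≡ (a ∧ c)) ≡ ¬d) = 1 − 0.81 = 0.19
1 ⊕ a = min(1, 1.00 + 0.41) = min(1, 1.41) = 1.00
¬(1 ⊕ a) = 1 − 1.00 = 0.00
¬((d ≡ (a ∧ c)) ≡ ¬d) ≡ ¬(1 ⊕ a) = 1 − |0.19 − 0.00| = 1 − 0.19 = 0.81
¬(¬((d ≡ (a ∧ c)) ≡ ¬d) ≡ ¬(1 ⊕ a)) = 1 − 0.81 = 0.19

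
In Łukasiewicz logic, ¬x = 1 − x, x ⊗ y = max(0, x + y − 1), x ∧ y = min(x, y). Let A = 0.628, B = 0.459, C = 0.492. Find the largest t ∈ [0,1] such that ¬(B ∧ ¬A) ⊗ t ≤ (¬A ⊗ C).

¬A = 1 − 0.628 = 0.372
B ∧ ¬A = min(0.459, 0.372) = 0.372
¬(B ∧ ¬A) = 1 − 0.372 = 0.628
So the left factor is ¬(B ∧ ¬A) = 0.628.
¬A ⊗ C = max(0, 0.372 + 0.492 − 1) = max(0, -0.136) = 0.000
So the right-hand bound is ¬A ⊗ C = 0.000.
The residuum of the Łukasiewicz t-norm gives the supremum: min(1, 1 − 0.628 + 0.000).
1 − 0.628 + 0.000 = 0.372, so t = min(1, 0.372) = 0.372.
Check: 0.628 ⊗ 0.372 = max(0, 0.000) = 0.000 ≤ 0.000.

0.372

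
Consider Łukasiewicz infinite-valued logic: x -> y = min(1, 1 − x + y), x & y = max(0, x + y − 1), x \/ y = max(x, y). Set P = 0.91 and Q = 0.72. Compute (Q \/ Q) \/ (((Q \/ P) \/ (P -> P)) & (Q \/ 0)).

Q \/ Q = max(0.72, 0.72) = 0.72
Q \/ P = max(0.72, 0.91) = 0.91
P -> P = min(1, 1 − 0.91 + 0.91) = min(1, 1.00) = 1.00
(Q \/ P) \/ (P -> P) = max(0.91, 1.00) = 1.00
Q \/ 0 = max(0.72, 0.00) = 0.72
((Q \/ P) \/ (P -> P)) & (Q \/ 0) = max(0, 1.00 + 0.72 − 1) = max(0, 0.72) = 0.72
(Q \/ Q) \/ (((Q \/ P) \/ (P -> P)) & (Q \/ 0)) = max(0.72, 0.72) = 0.72

0.72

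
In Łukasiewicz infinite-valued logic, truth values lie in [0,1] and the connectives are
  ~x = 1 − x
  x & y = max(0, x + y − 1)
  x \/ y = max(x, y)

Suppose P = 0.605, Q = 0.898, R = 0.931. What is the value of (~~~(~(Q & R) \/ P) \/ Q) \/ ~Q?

Q & R = max(0, 0.898 + 0.931 − 1) = max(0, 0.829) = 0.829
~(Q & R) = 1 − 0.829 = 0.171
~(Q & R) \/ P = max(0.171, 0.605) = 0.605
~(~(Q & R) \/ P) = 1 − 0.605 = 0.395
~~(~(Q & R) \/ P) = 1 − 0.395 = 0.605
~~~(~(Q & R) \/ P) = 1 − 0.605 = 0.395
~~~(~(Q & R) \/ P) \/ Q = max(0.395, 0.898) = 0.898
~Q = 1 − 0.898 = 0.102
(~~~(~(Q & R) \/ P) \/ Q) \/ ~Q = max(0.898, 0.102) = 0.898

0.898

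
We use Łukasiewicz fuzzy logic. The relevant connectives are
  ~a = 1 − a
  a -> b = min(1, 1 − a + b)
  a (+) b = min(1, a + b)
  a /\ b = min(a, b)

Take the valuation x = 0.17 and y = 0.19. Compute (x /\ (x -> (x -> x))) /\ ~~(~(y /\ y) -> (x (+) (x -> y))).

x -> x = min(1, 1 − 0.17 + 0.17) = min(1, 1.00) = 1.00
x -> (x -> x) = min(1, 1 − 0.17 + 1.00) = min(1, 1.83) = 1.00
x /\ (x -> (x -> x)) = min(0.17, 1.00) = 0.17
y /\ y = min(0.19, 0.19) = 0.19
~(y /\ y) = 1 − 0.19 = 0.81
x -> y = min(1, 1 − 0.17 + 0.19) = min(1, 1.02) = 1.00
x (+) (x -> y) = min(1, 0.17 + 1.00) = min(1, 1.17) = 1.00
~(y /\ y) -> (x (+) (x -> y)) = min(1, 1 − 0.81 + 1.00) = min(1, 1.19) = 1.00
~(~(y /\ y) -> (x (+) (x -> y))) = 1 − 1.00 = 0.00
~~(~(y /\ y) -> (x (+) (x -> y))) = 1 − 0.00 = 1.00
(x /\ (x -> (x -> x))) /\ ~~(~(y /\ y) -> (x (+) (x -> y))) = min(0.17, 1.00) = 0.17

0.17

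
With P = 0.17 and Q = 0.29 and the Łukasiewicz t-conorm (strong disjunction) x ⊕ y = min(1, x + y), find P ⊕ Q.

P ⊕ Q = min(1, 0.17 + 0.29) = min(1, 0.46) = 0.46
For comparison, the Gödel t-conorm max(x, y) would give 0.29.

0.46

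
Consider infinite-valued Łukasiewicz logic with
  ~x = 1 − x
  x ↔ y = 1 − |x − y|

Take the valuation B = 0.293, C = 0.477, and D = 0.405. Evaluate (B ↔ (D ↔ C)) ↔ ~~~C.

D ↔ C = 1 − |0.405 − 0.477| = 1 − 0.072 = 0.928
B ↔ (D ↔ C) = 1 − |0.293 − 0.928| = 1 − 0.635 = 0.365
~C = 1 − 0.477 = 0.523
~~C = 1 − 0.523 = 0.477
~~~C = 1 − 0.477 = 0.523
(B ↔ (D ↔ C)) ↔ ~~~C = 1 − |0.365 − 0.523| = 1 − 0.158 = 0.842

0.842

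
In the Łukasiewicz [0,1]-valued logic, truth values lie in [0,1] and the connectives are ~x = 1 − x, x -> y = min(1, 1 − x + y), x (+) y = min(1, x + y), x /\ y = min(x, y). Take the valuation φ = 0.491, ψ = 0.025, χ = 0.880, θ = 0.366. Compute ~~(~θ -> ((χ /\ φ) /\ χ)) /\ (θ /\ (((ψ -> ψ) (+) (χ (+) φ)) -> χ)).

~θ = 1 − 0.366 = 0.634
χ /\ φ = min(0.880, 0.491) = 0.491
(χ /\ φ) /\ χ = min(0.491, 0.880) = 0.491
~θ -> ((χ /\ φ) /\ χ) = min(1, 1 − 0.634 + 0.491) = min(1, 0.857) = 0.857
~(~θ -> ((χ /\ φ) /\ χ)) = 1 − 0.857 = 0.143
~~(~θ -> ((χ /\ φ) /\ χ)) = 1 − 0.143 = 0.857
ψ -> ψ = min(1, 1 − 0.025 + 0.025) = min(1, 1.000) = 1.000
χ (+) φ = min(1, 0.880 + 0.491) = min(1, 1.371) = 1.000
(ψ -> ψ) (+) (χ (+) φ) = min(1, 1.000 + 1.000) = min(1, 2.000) = 1.000
((ψ -> ψ) (+) (χ (+) φ)) -> χ = min(1, 1 − 1.000 + 0.880) = min(1, 0.880) = 0.880
θ /\ (((ψ -> ψ) (+) (χ (+) φ)) -> χ) = min(0.366, 0.880) = 0.366
~~(~θ -> ((χ /\ φ) /\ χ)) /\ (θ /\ (((ψ -> ψ) (+) (χ (+) φ)) -> χ)) = min(0.857, 0.366) = 0.366

0.366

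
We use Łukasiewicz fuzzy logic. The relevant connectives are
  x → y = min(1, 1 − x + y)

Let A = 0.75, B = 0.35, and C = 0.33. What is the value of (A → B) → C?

A → B = min(1, 1 − 0.75 + 0.35) = min(1, 0.60) = 0.60
(A → B) → C = min(1, 1 − 0.60 + 0.33) = min(1, 0.73) = 0.73

0.73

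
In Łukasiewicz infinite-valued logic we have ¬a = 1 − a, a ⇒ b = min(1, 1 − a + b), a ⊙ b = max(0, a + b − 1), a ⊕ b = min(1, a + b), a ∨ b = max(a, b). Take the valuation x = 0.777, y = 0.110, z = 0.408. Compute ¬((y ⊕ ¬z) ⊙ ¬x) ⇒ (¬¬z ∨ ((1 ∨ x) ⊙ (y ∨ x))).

0.777

¬z = 1 − 0.408 = 0.592
y ⊕ ¬z = min(1, 0.110 + 0.592) = min(1, 0.702) = 0.702
¬x = 1 − 0.777 = 0.223
(y ⊕ ¬z) ⊙ ¬x = max(0, 0.702 + 0.223 − 1) = max(0, -0.075) = 0.000
¬((y ⊕ ¬z) ⊙ ¬x) = 1 − 0.000 = 1.000
¬¬z = 1 − 0.592 = 0.408
1 ∨ x = max(1.000, 0.777) = 1.000
y ∨ x = max(0.110, 0.777) = 0.777
(1 ∨ x) ⊙ (y ∨ x) = max(0, 1.000 + 0.777 − 1) = max(0, 0.777) = 0.777
¬¬z ∨ ((1 ∨ x) ⊙ (y ∨ x)) = max(0.408, 0.777) = 0.777
¬((y ⊕ ¬z) ⊙ ¬x) ⇒ (¬¬z ∨ ((1 ∨ x) ⊙ (y ∨ x))) = min(1, 1 − 1.000 + 0.777) = min(1, 0.777) = 0.777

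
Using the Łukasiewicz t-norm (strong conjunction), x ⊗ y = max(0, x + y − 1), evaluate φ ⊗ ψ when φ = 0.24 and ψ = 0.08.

φ ⊗ ψ = max(0, 0.24 + 0.08 − 1) = max(0, -0.68) = 0.00
For comparison, the Gödel (minimum) t-norm min(x, y) would give 0.08.

0.00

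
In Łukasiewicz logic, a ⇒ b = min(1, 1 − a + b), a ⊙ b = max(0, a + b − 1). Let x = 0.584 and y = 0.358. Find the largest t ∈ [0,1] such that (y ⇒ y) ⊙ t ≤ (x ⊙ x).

0.168

y ⇒ y = min(1, 1 − 0.358 + 0.358) = min(1, 1.000) = 1.000
So the left factor is y ⇒ y = 1.000.
x ⊙ x = max(0, 0.584 + 0.584 − 1) = max(0, 0.168) = 0.168
So the right-hand bound is x ⊙ x = 0.168.
The residuum of the Łukasiewicz t-norm gives the supremum: min(1, 1 − 1.000 + 0.168).
1 − 1.000 + 0.168 = 0.168, so t = min(1, 0.168) = 0.168.
Check: 1.000 ⊙ 0.168 = max(0, 0.168) = 0.168 ≤ 0.168.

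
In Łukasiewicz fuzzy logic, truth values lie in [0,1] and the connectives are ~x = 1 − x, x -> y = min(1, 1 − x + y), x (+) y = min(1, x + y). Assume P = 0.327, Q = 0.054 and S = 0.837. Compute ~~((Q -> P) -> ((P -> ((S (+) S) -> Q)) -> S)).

Q -> P = min(1, 1 − 0.054 + 0.327) = min(1, 1.273) = 1.000
S (+) S = min(1, 0.837 + 0.837) = min(1, 1.674) = 1.000
(S (+) S) -> Q = min(1, 1 − 1.000 + 0.054) = min(1, 0.054) = 0.054
P -> ((S (+) S) -> Q) = min(1, 1 − 0.327 + 0.054) = min(1, 0.727) = 0.727
(P -> ((S (+) S) -> Q)) -> S = min(1, 1 − 0.727 + 0.837) = min(1, 1.110) = 1.000
(Q -> P) -> ((P -> ((S (+) S) -> Q)) -> S) = min(1, 1 − 1.000 + 1.000) = min(1, 1.000) = 1.000
~((Q -> P) -> ((P -> ((S (+) S) -> Q)) -> S)) = 1 − 1.000 = 0.000
~~((Q -> P) -> ((P -> ((S (+) S) -> Q)) -> S)) = 1 − 0.000 = 1.000

1.000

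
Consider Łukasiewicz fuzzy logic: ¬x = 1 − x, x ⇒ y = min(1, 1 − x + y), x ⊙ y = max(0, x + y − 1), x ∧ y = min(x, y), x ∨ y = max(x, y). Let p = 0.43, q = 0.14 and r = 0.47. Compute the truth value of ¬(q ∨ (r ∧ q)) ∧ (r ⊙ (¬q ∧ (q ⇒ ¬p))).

0.33

r ∧ q = min(0.47, 0.14) = 0.14
q ∨ (r ∧ q) = max(0.14, 0.14) = 0.14
¬(q ∨ (r ∧ q)) = 1 − 0.14 = 0.86
¬q = 1 − 0.14 = 0.86
¬p = 1 − 0.43 = 0.57
q ⇒ ¬p = min(1, 1 − 0.14 + 0.57) = min(1, 1.43) = 1.00
¬q ∧ (q ⇒ ¬p) = min(0.86, 1.00) = 0.86
r ⊙ (¬q ∧ (q ⇒ ¬p)) = max(0, 0.47 + 0.86 − 1) = max(0, 0.33) = 0.33
¬(q ∨ (r ∧ q)) ∧ (r ⊙ (¬q ∧ (q ⇒ ¬p))) = min(0.86, 0.33) = 0.33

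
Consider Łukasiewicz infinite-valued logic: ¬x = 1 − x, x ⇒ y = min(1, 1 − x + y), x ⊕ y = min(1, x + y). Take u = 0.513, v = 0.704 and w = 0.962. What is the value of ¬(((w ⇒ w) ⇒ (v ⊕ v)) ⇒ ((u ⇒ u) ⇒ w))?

w ⇒ w = min(1, 1 − 0.962 + 0.962) = min(1, 1.000) = 1.000
v ⊕ v = min(1, 0.704 + 0.704) = min(1, 1.408) = 1.000
(w ⇒ w) ⇒ (v ⊕ v) = min(1, 1 − 1.000 + 1.000) = min(1, 1.000) = 1.000
u ⇒ u = min(1, 1 − 0.513 + 0.513) = min(1, 1.000) = 1.000
(u ⇒ u) ⇒ w = min(1, 1 − 1.000 + 0.962) = min(1, 0.962) = 0.962
((w ⇒ w) ⇒ (v ⊕ v)) ⇒ ((u ⇒ u) ⇒ w) = min(1, 1 − 1.000 + 0.962) = min(1, 0.962) = 0.962
¬(((w ⇒ w) ⇒ (v ⊕ v)) ⇒ ((u ⇒ u) ⇒ w)) = 1 − 0.962 = 0.038

0.038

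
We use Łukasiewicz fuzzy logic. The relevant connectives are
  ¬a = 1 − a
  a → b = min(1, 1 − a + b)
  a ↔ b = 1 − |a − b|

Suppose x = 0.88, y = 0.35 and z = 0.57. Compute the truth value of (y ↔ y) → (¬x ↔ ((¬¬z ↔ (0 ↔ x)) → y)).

0.32

y ↔ y = 1 − |0.35 − 0.35| = 1 − 0.00 = 1.00
¬x = 1 − 0.88 = 0.12
¬z = 1 − 0.57 = 0.43
¬¬z = 1 − 0.43 = 0.57
0 ↔ x = 1 − |0.00 − 0.88| = 1 − 0.88 = 0.12
¬¬z ↔ (0 ↔ x) = 1 − |0.57 − 0.12| = 1 − 0.45 = 0.55
(¬¬z ↔ (0 ↔ x)) → y = min(1, 1 − 0.55 + 0.35) = min(1, 0.80) = 0.80
¬x ↔ ((¬¬z ↔ (0 ↔ x)) → y) = 1 − |0.12 − 0.80| = 1 − 0.68 = 0.32
(y ↔ y) → (¬x ↔ ((¬¬z ↔ (0 ↔ x)) → y)) = min(1, 1 − 1.00 + 0.32) = min(1, 0.32) = 0.32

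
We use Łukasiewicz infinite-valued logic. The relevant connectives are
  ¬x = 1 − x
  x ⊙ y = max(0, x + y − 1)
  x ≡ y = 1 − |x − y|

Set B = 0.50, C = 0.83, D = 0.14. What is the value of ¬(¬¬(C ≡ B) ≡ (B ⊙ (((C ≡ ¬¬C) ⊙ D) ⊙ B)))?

0.67

C ≡ B = 1 − |0.83 − 0.50| = 1 − 0.33 = 0.67
¬(C ≡ B) = 1 − 0.67 = 0.33
¬¬(C ≡ B) = 1 − 0.33 = 0.67
¬C = 1 − 0.83 = 0.17
¬¬C = 1 − 0.17 = 0.83
C ≡ ¬¬C = 1 − |0.83 − 0.83| = 1 − 0.00 = 1.00
(C ≡ ¬¬C) ⊙ D = max(0, 1.00 + 0.14 − 1) = max(0, 0.14) = 0.14
((C ≡ ¬¬C) ⊙ D) ⊙ B = max(0, 0.14 + 0.50 − 1) = max(0, -0.36) = 0.00
B ⊙ (((C ≡ ¬¬C) ⊙ D) ⊙ B) = max(0, 0.50 + 0.00 − 1) = max(0, -0.50) = 0.00
¬¬(C ≡ B) ≡ (B ⊙ (((C ≡ ¬¬C) ⊙ D) ⊙ B)) = 1 − |0.67 − 0.00| = 1 − 0.67 = 0.33
¬(¬¬(C ≡ B) ≡ (B ⊙ (((C ≡ ¬¬C) ⊙ D) ⊙ B))) = 1 − 0.33 = 0.67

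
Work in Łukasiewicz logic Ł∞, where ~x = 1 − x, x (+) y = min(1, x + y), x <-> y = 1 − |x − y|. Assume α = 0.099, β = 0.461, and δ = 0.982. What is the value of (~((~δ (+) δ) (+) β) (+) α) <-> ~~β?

~δ = 1 − 0.982 = 0.018
~δ (+) δ = min(1, 0.018 + 0.982) = min(1, 1.000) = 1.000
(~δ (+) δ) (+) β = min(1, 1.000 + 0.461) = min(1, 1.461) = 1.000
~((~δ (+) δ) (+) β) = 1 − 1.000 = 0.000
~((~δ (+) δ) (+) β) (+) α = min(1, 0.000 + 0.099) = min(1, 0.099) = 0.099
~β = 1 − 0.461 = 0.539
~~β = 1 − 0.539 = 0.461
(~((~δ (+) δ) (+) β) (+) α) <-> ~~β = 1 − |0.099 − 0.461| = 1 − 0.362 = 0.638

0.638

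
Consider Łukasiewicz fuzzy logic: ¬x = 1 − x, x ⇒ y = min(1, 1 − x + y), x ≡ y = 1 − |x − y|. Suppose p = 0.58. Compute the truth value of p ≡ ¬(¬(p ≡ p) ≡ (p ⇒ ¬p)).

p ≡ p = 1 − |0.58 − 0.58| = 1 − 0.00 = 1.00
¬(p ≡ p) = 1 − 1.00 = 0.00
¬p = 1 − 0.58 = 0.42
p ⇒ ¬p = min(1, 1 − 0.58 + 0.42) = min(1, 0.84) = 0.84
¬(p ≡ p) ≡ (p ⇒ ¬p) = 1 − |0.00 − 0.84| = 1 − 0.84 = 0.16
¬(¬(p ≡ p) ≡ (p ⇒ ¬p)) = 1 − 0.16 = 0.84
p ≡ ¬(¬(p ≡ p) ≡ (p ⇒ ¬p)) = 1 − |0.58 − 0.84| = 1 − 0.26 = 0.74

0.74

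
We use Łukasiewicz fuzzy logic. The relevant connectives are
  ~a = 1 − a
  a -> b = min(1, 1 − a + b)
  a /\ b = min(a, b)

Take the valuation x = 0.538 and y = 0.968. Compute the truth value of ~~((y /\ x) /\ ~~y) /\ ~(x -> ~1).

y /\ x = min(0.968, 0.538) = 0.538
~y = 1 − 0.968 = 0.032
~~y = 1 − 0.032 = 0.968
(y /\ x) /\ ~~y = min(0.538, 0.968) = 0.538
~((y /\ x) /\ ~~y) = 1 − 0.538 = 0.462
~~((y /\ x) /\ ~~y) = 1 − 0.462 = 0.538
~1 = 1 − 1.000 = 0.000
x -> ~1 = min(1, 1 − 0.538 + 0.000) = min(1, 0.462) = 0.462
~(x -> ~1) = 1 − 0.462 = 0.538
~~((y /\ x) /\ ~~y) /\ ~(x -> ~1) = min(0.538, 0.538) = 0.538

0.538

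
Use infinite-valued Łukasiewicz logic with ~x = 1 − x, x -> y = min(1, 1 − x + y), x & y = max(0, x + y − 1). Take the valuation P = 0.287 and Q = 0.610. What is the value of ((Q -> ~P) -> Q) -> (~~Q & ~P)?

~P = 1 − 0.287 = 0.713
Q -> ~P = min(1, 1 − 0.610 + 0.713) = min(1, 1.103) = 1.000
(Q -> ~P) -> Q = min(1, 1 − 1.000 + 0.610) = min(1, 0.610) = 0.610
~Q = 1 − 0.610 = 0.390
~~Q = 1 − 0.390 = 0.610
~~Q & ~P = max(0, 0.610 + 0.713 − 1) = max(0, 0.323) = 0.323
((Q -> ~P) -> Q) -> (~~Q & ~P) = min(1, 1 − 0.610 + 0.323) = min(1, 0.713) = 0.713

0.713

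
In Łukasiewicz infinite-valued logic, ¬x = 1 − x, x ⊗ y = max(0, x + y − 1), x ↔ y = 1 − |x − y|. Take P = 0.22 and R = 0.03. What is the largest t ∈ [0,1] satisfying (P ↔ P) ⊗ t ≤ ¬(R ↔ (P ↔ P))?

0.97

P ↔ P = 1 − |0.22 − 0.22| = 1 − 0.00 = 1.00
So the left factor is P ↔ P = 1.00.
R ↔ (P ↔ P) = 1 − |0.03 − 1.00| = 1 − 0.97 = 0.03
¬(R ↔ (P ↔ P)) = 1 − 0.03 = 0.97
So the right-hand bound is ¬(R ↔ (P ↔ P)) = 0.97.
The residuum of the Łukasiewicz t-norm gives the supremum: min(1, 1 − 1.00 + 0.97).
1 − 1.00 + 0.97 = 0.97, so t = min(1, 0.97) = 0.97.
Check: 1.00 ⊗ 0.97 = max(0, 0.97) = 0.97 ≤ 0.97.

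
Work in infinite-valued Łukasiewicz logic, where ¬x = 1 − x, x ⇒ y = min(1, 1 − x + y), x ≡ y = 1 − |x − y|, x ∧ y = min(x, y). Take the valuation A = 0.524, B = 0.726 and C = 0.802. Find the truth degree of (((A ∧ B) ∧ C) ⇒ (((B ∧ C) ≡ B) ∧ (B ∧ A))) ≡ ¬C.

0.198

A ∧ B = min(0.524, 0.726) = 0.524
(A ∧ B) ∧ C = min(0.524, 0.802) = 0.524
B ∧ C = min(0.726, 0.802) = 0.726
(B ∧ C) ≡ B = 1 − |0.726 − 0.726| = 1 − 0.000 = 1.000
B ∧ A = min(0.726, 0.524) = 0.524
((B ∧ C) ≡ B) ∧ (B ∧ A) = min(1.000, 0.524) = 0.524
((A ∧ B) ∧ C) ⇒ (((B ∧ C) ≡ B) ∧ (B ∧ A)) = min(1, 1 − 0.524 + 0.524) = min(1, 1.000) = 1.000
¬C = 1 − 0.802 = 0.198
(((A ∧ B) ∧ C) ⇒ (((B ∧ C) ≡ B) ∧ (B ∧ A))) ≡ ¬C = 1 − |1.000 − 0.198| = 1 − 0.802 = 0.198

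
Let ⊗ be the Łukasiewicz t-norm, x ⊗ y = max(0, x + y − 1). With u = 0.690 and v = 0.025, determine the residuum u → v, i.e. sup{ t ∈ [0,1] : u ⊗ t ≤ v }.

The residuum of the Łukasiewicz t-norm gives the supremum: min(1, 1 − 0.690 + 0.025).
1 − 0.690 + 0.025 = 0.335, so t = min(1, 0.335) = 0.335.
Check: 0.690 ⊗ 0.335 = max(0, 0.025) = 0.025 ≤ 0.025.

0.335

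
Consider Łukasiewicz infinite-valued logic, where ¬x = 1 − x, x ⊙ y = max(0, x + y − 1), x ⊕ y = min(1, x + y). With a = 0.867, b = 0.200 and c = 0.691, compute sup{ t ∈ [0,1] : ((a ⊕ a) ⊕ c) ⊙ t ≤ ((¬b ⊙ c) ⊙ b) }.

0.000

a ⊕ a = min(1, 0.867 + 0.867) = min(1, 1.734) = 1.000
(a ⊕ a) ⊕ c = min(1, 1.000 + 0.691) = min(1, 1.691) = 1.000
So the left factor is (a ⊕ a) ⊕ c = 1.000.
¬b = 1 − 0.200 = 0.800
¬b ⊙ c = max(0, 0.800 + 0.691 − 1) = max(0, 0.491) = 0.491
(¬b ⊙ c) ⊙ b = max(0, 0.491 + 0.200 − 1) = max(0, -0.309) = 0.000
So the right-hand bound is (¬b ⊙ c) ⊙ b = 0.000.
The residuum of the Łukasiewicz t-norm gives the supremum: min(1, 1 − 1.000 + 0.000).
1 − 1.000 + 0.000 = 0.000, so t = min(1, 0.000) = 0.000.
Check: 1.000 ⊙ 0.000 = max(0, 0.000) = 0.000 ≤ 0.000.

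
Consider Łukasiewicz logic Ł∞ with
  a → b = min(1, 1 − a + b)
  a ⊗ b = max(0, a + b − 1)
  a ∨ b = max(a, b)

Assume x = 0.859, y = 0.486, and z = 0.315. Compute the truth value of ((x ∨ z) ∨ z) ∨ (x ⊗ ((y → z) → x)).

0.859

x ∨ z = max(0.859, 0.315) = 0.859
(x ∨ z) ∨ z = max(0.859, 0.315) = 0.859
y → z = min(1, 1 − 0.486 + 0.315) = min(1, 0.829) = 0.829
(y → z) → x = min(1, 1 − 0.829 + 0.859) = min(1, 1.030) = 1.000
x ⊗ ((y → z) → x) = max(0, 0.859 + 1.000 − 1) = max(0, 0.859) = 0.859
((x ∨ z) ∨ z) ∨ (x ⊗ ((y → z) → x)) = max(0.859, 0.859) = 0.859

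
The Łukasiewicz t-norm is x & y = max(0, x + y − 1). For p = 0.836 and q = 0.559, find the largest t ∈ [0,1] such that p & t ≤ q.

The residuum of the Łukasiewicz t-norm gives the supremum: min(1, 1 − 0.836 + 0.559).
1 − 0.836 + 0.559 = 0.723, so t = min(1, 0.723) = 0.723.
Check: 0.836 & 0.723 = max(0, 0.559) = 0.559 ≤ 0.559.

0.723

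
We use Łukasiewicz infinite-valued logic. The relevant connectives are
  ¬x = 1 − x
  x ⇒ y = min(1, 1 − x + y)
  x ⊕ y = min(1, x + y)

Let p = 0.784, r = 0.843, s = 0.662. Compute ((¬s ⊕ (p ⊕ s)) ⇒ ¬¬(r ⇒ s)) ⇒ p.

0.965

¬s = 1 − 0.662 = 0.338
p ⊕ s = min(1, 0.784 + 0.662) = min(1, 1.446) = 1.000
¬s ⊕ (p ⊕ s) = min(1, 0.338 + 1.000) = min(1, 1.338) = 1.000
r ⇒ s = min(1, 1 − 0.843 + 0.662) = min(1, 0.819) = 0.819
¬(r ⇒ s) = 1 − 0.819 = 0.181
¬¬(r ⇒ s) = 1 − 0.181 = 0.819
(¬s ⊕ (p ⊕ s)) ⇒ ¬¬(r ⇒ s) = min(1, 1 − 1.000 + 0.819) = min(1, 0.819) = 0.819
((¬s ⊕ (p ⊕ s)) ⇒ ¬¬(r ⇒ s)) ⇒ p = min(1, 1 − 0.819 + 0.784) = min(1, 0.965) = 0.965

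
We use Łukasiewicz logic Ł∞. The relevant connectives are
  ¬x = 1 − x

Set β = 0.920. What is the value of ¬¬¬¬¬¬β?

0.920

¬β = 1 − 0.920 = 0.080
¬¬β = 1 − 0.080 = 0.920
¬¬¬β = 1 − 0.920 = 0.080
¬¬¬¬β = 1 − 0.080 = 0.920
¬¬¬¬¬β = 1 − 0.920 = 0.080
¬¬¬¬¬¬β = 1 − 0.080 = 0.920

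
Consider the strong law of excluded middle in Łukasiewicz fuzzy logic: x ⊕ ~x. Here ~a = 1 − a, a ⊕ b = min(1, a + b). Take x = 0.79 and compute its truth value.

~x = 1 − 0.79 = 0.21
x ⊕ ~x = min(1, 0.79 + 0.21) = min(1, 1.00) = 1.00
(As expected: always 1 in Ł∞ since a ⊕ (1−a) = 1.)

1.00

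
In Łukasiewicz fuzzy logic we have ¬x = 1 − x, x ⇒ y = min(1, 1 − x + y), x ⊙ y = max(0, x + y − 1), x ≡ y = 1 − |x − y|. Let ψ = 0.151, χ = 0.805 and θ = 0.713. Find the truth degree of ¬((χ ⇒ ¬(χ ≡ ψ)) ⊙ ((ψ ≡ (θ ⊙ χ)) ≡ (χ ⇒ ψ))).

χ ≡ ψ = 1 − |0.805 − 0.151| = 1 − 0.654 = 0.346
¬(χ ≡ ψ) = 1 − 0.346 = 0.654
χ ⇒ ¬(χ ≡ ψ) = min(1, 1 − 0.805 + 0.654) = min(1, 0.849) = 0.849
θ ⊙ χ = max(0, 0.713 + 0.805 − 1) = max(0, 0.518) = 0.518
ψ ≡ (θ ⊙ χ) = 1 − |0.151 − 0.518| = 1 − 0.367 = 0.633
χ ⇒ ψ = min(1, 1 − 0.805 + 0.151) = min(1, 0.346) = 0.346
(ψ ≡ (θ ⊙ χ)) ≡ (χ ⇒ ψ) = 1 − |0.633 − 0.346| = 1 − 0.287 = 0.713
(χ ⇒ ¬(χ ≡ ψ)) ⊙ ((ψ ≡ (θ ⊙ χ)) ≡ (χ ⇒ ψ)) = max(0, 0.849 + 0.713 − 1) = max(0, 0.562) = 0.562
¬((χ ⇒ ¬(χ ≡ ψ)) ⊙ ((ψ ≡ (θ ⊙ χ)) ≡ (χ ⇒ ψ))) = 1 − 0.562 = 0.438

0.438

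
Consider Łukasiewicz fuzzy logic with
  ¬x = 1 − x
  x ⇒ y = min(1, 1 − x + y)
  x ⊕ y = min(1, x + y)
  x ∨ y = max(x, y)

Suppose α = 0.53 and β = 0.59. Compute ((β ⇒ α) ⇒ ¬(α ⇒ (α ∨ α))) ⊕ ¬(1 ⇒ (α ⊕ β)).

0.06

β ⇒ α = min(1, 1 − 0.59 + 0.53) = min(1, 0.94) = 0.94
α ∨ α = max(0.53, 0.53) = 0.53
α ⇒ (α ∨ α) = min(1, 1 − 0.53 + 0.53) = min(1, 1.00) = 1.00
¬(α ⇒ (α ∨ α)) = 1 − 1.00 = 0.00
(β ⇒ α) ⇒ ¬(α ⇒ (α ∨ α)) = min(1, 1 − 0.94 + 0.00) = min(1, 0.06) = 0.06
α ⊕ β = min(1, 0.53 + 0.59) = min(1, 1.12) = 1.00
1 ⇒ (α ⊕ β) = min(1, 1 − 1.00 + 1.00) = min(1, 1.00) = 1.00
¬(1 ⇒ (α ⊕ β)) = 1 − 1.00 = 0.00
((β ⇒ α) ⇒ ¬(α ⇒ (α ∨ α))) ⊕ ¬(1 ⇒ (α ⊕ β)) = min(1, 0.06 + 0.00) = min(1, 0.06) = 0.06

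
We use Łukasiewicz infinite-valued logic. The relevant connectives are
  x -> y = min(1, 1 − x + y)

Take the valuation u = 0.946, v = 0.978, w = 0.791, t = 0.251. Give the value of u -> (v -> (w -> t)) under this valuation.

w -> t = min(1, 1 − 0.791 + 0.251) = min(1, 0.460) = 0.460
v -> (w -> t) = min(1, 1 − 0.978 + 0.460) = min(1, 0.482) = 0.482
u -> (v -> (w -> t)) = min(1, 1 − 0.946 + 0.482) = min(1, 0.536) = 0.536

0.536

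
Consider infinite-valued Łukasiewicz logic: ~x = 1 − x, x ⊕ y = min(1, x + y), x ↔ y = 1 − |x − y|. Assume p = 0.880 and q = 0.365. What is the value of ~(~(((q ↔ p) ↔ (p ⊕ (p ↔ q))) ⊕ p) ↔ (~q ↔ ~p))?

q ↔ p = 1 − |0.365 − 0.880| = 1 − 0.515 = 0.485
p ↔ q = 1 − |0.880 − 0.365| = 1 − 0.515 = 0.485
p ⊕ (p ↔ q) = min(1, 0.880 + 0.485) = min(1, 1.365) = 1.000
(q ↔ p) ↔ (p ⊕ (p ↔ q)) = 1 − |0.485 − 1.000| = 1 − 0.515 = 0.485
((q ↔ p) ↔ (p ⊕ (p ↔ q))) ⊕ p = min(1, 0.485 + 0.880) = min(1, 1.365) = 1.000
~(((q ↔ p) ↔ (p ⊕ (p ↔ q))) ⊕ p) = 1 − 1.000 = 0.000
~q = 1 − 0.365 = 0.635
~p = 1 − 0.880 = 0.120
~q ↔ ~p = 1 − |0.635 − 0.120| = 1 − 0.515 = 0.485
~(((q ↔ p) ↔ (p ⊕ (p ↔ q))) ⊕ p) ↔ (~q ↔ ~p) = 1 − |0.000 − 0.485| = 1 − 0.485 = 0.515
~(~(((q ↔ p) ↔ (p ⊕ (p ↔ q))) ⊕ p) ↔ (~q ↔ ~p)) = 1 − 0.515 = 0.485

0.485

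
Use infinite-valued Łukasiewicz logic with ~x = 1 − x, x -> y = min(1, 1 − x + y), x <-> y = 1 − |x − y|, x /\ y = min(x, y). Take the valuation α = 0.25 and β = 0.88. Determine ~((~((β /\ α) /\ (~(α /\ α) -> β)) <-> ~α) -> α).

β /\ α = min(0.88, 0.25) = 0.25
α /\ α = min(0.25, 0.25) = 0.25
~(α /\ α) = 1 − 0.25 = 0.75
~(α /\ α) -> β = min(1, 1 − 0.75 + 0.88) = min(1, 1.13) = 1.00
(β /\ α) /\ (~(α /\ α) -> β) = min(0.25, 1.00) = 0.25
~((β /\ α) /\ (~(α /\ α) -> β)) = 1 − 0.25 = 0.75
~α = 1 − 0.25 = 0.75
~((β /\ α) /\ (~(α /\ α) -> β)) <-> ~α = 1 − |0.75 − 0.75| = 1 − 0.00 = 1.00
(~((β /\ α) /\ (~(α /\ α) -> β)) <-> ~α) -> α = min(1, 1 − 1.00 + 0.25) = min(1, 0.25) = 0.25
~((~((β /\ α) /\ (~(α /\ α) -> β)) <-> ~α) -> α) = 1 − 0.25 = 0.75

0.75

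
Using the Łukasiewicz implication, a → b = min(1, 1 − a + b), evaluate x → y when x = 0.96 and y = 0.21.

0.25

x → y = min(1, 1 − 0.96 + 0.21) = min(1, 0.25) = 0.25
For comparison, the Gödel implication (1 if a ≤ b else b) would give 0.21.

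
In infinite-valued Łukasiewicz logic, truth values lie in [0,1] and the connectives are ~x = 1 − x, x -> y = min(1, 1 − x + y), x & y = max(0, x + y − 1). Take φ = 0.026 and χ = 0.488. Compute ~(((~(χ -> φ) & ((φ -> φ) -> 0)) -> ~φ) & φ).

0.974

χ -> φ = min(1, 1 − 0.488 + 0.026) = min(1, 0.538) = 0.538
~(χ -> φ) = 1 − 0.538 = 0.462
φ -> φ = min(1, 1 − 0.026 + 0.026) = min(1, 1.000) = 1.000
(φ -> φ) -> 0 = min(1, 1 − 1.000 + 0.000) = min(1, 0.000) = 0.000
~(χ -> φ) & ((φ -> φ) -> 0) = max(0, 0.462 + 0.000 − 1) = max(0, -0.538) = 0.000
~φ = 1 − 0.026 = 0.974
(~(χ -> φ) & ((φ -> φ) -> 0)) -> ~φ = min(1, 1 − 0.000 + 0.974) = min(1, 1.974) = 1.000
((~(χ -> φ) & ((φ -> φ) -> 0)) -> ~φ) & φ = max(0, 1.000 + 0.026 − 1) = max(0, 0.026) = 0.026
~(((~(χ -> φ) & ((φ -> φ) -> 0)) -> ~φ) & φ) = 1 − 0.026 = 0.974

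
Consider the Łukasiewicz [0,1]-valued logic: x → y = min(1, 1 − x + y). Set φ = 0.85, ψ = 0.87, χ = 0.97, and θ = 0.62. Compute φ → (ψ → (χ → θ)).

χ → θ = min(1, 1 − 0.97 + 0.62) = min(1, 0.65) = 0.65
ψ → (χ → θ) = min(1, 1 − 0.87 + 0.65) = min(1, 0.78) = 0.78
φ → (ψ → (χ → θ)) = min(1, 1 − 0.85 + 0.78) = min(1, 0.93) = 0.93

0.93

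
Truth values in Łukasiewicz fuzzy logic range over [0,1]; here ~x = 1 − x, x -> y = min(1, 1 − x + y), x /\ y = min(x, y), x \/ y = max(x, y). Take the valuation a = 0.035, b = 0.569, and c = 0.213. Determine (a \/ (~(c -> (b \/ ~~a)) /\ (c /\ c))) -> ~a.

1.000

~a = 1 − 0.035 = 0.965
~~a = 1 − 0.965 = 0.035
b \/ ~~a = max(0.569, 0.035) = 0.569
c -> (b \/ ~~a) = min(1, 1 − 0.213 + 0.569) = min(1, 1.356) = 1.000
~(c -> (b \/ ~~a)) = 1 − 1.000 = 0.000
c /\ c = min(0.213, 0.213) = 0.213
~(c -> (b \/ ~~a)) /\ (c /\ c) = min(0.000, 0.213) = 0.000
a \/ (~(c -> (b \/ ~~a)) /\ (c /\ c)) = max(0.035, 0.000) = 0.035
(a \/ (~(c -> (b \/ ~~a)) /\ (c /\ c))) -> ~a = min(1, 1 − 0.035 + 0.965) = min(1, 1.930) = 1.000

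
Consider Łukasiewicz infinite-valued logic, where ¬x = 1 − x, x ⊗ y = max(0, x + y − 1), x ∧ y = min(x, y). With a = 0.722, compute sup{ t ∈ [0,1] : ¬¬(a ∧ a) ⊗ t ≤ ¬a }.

a ∧ a = min(0.722, 0.722) = 0.722
¬(a ∧ a) = 1 − 0.722 = 0.278
¬¬(a ∧ a) = 1 − 0.278 = 0.722
So the left factor is ¬¬(a ∧ a) = 0.722.
¬a = 1 − 0.722 = 0.278
So the right-hand bound is ¬a = 0.278.
The residuum of the Łukasiewicz t-norm gives the supremum: min(1, 1 − 0.722 + 0.278).
1 − 0.722 + 0.278 = 0.556, so t = min(1, 0.556) = 0.556.
Check: 0.722 ⊗ 0.556 = max(0, 0.278) = 0.278 ≤ 0.278.

0.556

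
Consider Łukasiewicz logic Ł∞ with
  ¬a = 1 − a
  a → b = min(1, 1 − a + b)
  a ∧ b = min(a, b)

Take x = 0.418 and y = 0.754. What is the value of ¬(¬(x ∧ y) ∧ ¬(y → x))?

x ∧ y = min(0.418, 0.754) = 0.418
¬(x ∧ y) = 1 − 0.418 = 0.582
y → x = min(1, 1 − 0.754 + 0.418) = min(1, 0.664) = 0.664
¬(y → x) = 1 − 0.664 = 0.336
¬(x ∧ y) ∧ ¬(y → x) = min(0.582, 0.336) = 0.336
¬(¬(x ∧ y) ∧ ¬(y → x)) = 1 − 0.336 = 0.664

0.664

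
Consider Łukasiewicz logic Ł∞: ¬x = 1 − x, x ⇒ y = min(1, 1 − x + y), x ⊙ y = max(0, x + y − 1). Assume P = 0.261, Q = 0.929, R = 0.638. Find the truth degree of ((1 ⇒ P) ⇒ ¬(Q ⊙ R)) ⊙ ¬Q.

1 ⇒ P = min(1, 1 − 1.000 + 0.261) = min(1, 0.261) = 0.261
Q ⊙ R = max(0, 0.929 + 0.638 − 1) = max(0, 0.567) = 0.567
¬(Q ⊙ R) = 1 − 0.567 = 0.433
(1 ⇒ P) ⇒ ¬(Q ⊙ R) = min(1, 1 − 0.261 + 0.433) = min(1, 1.172) = 1.000
¬Q = 1 − 0.929 = 0.071
((1 ⇒ P) ⇒ ¬(Q ⊙ R)) ⊙ ¬Q = max(0, 1.000 + 0.071 − 1) = max(0, 0.071) = 0.071

0.071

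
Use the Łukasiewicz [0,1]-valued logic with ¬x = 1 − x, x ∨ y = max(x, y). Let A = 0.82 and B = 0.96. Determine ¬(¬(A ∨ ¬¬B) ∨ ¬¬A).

0.18

¬B = 1 − 0.96 = 0.04
¬¬B = 1 − 0.04 = 0.96
A ∨ ¬¬B = max(0.82, 0.96) = 0.96
¬(A ∨ ¬¬B) = 1 − 0.96 = 0.04
¬A = 1 − 0.82 = 0.18
¬¬A = 1 − 0.18 = 0.82
¬(A ∨ ¬¬B) ∨ ¬¬A = max(0.04, 0.82) = 0.82
¬(¬(A ∨ ¬¬B) ∨ ¬¬A) = 1 − 0.82 = 0.18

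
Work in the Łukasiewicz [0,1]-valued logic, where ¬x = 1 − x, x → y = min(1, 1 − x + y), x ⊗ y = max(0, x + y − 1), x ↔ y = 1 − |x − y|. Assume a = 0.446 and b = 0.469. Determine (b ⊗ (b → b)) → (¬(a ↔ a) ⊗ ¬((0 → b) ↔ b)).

b → b = min(1, 1 − 0.469 + 0.469) = min(1, 1.000) = 1.000
b ⊗ (b → b) = max(0, 0.469 + 1.000 − 1) = max(0, 0.469) = 0.469
a ↔ a = 1 − |0.446 − 0.446| = 1 − 0.000 = 1.000
¬(a ↔ a) = 1 − 1.000 = 0.000
0 → b = min(1, 1 − 0.000 + 0.469) = min(1, 1.469) = 1.000
(0 → b) ↔ b = 1 − |1.000 − 0.469| = 1 − 0.531 = 0.469
¬((0 → b) ↔ b) = 1 − 0.469 = 0.531
¬(a ↔ a) ⊗ ¬((0 → b) ↔ b) = max(0, 0.000 + 0.531 − 1) = max(0, -0.469) = 0.000
(b ⊗ (b → b)) → (¬(a ↔ a) ⊗ ¬((0 → b) ↔ b)) = min(1, 1 − 0.469 + 0.000) = min(1, 0.531) = 0.531

0.531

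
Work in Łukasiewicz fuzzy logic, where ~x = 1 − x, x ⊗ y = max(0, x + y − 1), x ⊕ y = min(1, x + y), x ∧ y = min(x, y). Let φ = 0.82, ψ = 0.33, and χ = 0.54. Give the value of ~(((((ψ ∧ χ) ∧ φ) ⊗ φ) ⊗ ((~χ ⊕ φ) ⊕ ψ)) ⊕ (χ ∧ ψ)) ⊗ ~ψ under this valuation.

ψ ∧ χ = min(0.33, 0.54) = 0.33
(ψ ∧ χ) ∧ φ = min(0.33, 0.82) = 0.33
((ψ ∧ χ) ∧ φ) ⊗ φ = max(0, 0.33 + 0.82 − 1) = max(0, 0.15) = 0.15
~χ = 1 − 0.54 = 0.46
~χ ⊕ φ = min(1, 0.46 + 0.82) = min(1, 1.28) = 1.00
(~χ ⊕ φ) ⊕ ψ = min(1, 1.00 + 0.33) = min(1, 1.33) = 1.00
(((ψ ∧ χ) ∧ φ) ⊗ φ) ⊗ ((~χ ⊕ φ) ⊕ ψ) = max(0, 0.15 + 1.00 − 1) = max(0, 0.15) = 0.15
χ ∧ ψ = min(0.54, 0.33) = 0.33
((((ψ ∧ χ) ∧ φ) ⊗ φ) ⊗ ((~χ ⊕ φ) ⊕ ψ)) ⊕ (χ ∧ ψ) = min(1, 0.15 + 0.33) = min(1, 0.48) = 0.48
~(((((ψ ∧ χ) ∧ φ) ⊗ φ) ⊗ ((~χ ⊕ φ) ⊕ ψ)) ⊕ (χ ∧ ψ)) = 1 − 0.48 = 0.52
~ψ = 1 − 0.33 = 0.67
~(((((ψ ∧ χ) ∧ φ) ⊗ φ) ⊗ ((~χ ⊕ φ) ⊕ ψ)) ⊕ (χ ∧ ψ)) ⊗ ~ψ = max(0, 0.52 + 0.67 − 1) = max(0, 0.19) = 0.19

0.19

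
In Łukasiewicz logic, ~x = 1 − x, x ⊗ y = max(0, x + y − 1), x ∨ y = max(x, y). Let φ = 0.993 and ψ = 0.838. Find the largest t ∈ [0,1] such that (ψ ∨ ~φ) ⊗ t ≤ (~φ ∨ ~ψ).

0.324

~φ = 1 − 0.993 = 0.007
ψ ∨ ~φ = max(0.838, 0.007) = 0.838
So the left factor is ψ ∨ ~φ = 0.838.
~ψ = 1 − 0.838 = 0.162
~φ ∨ ~ψ = max(0.007, 0.162) = 0.162
So the right-hand bound is ~φ ∨ ~ψ = 0.162.
The residuum of the Łukasiewicz t-norm gives the supremum: min(1, 1 − 0.838 + 0.162).
1 − 0.838 + 0.162 = 0.324, so t = min(1, 0.324) = 0.324.
Check: 0.838 ⊗ 0.324 = max(0, 0.162) = 0.162 ≤ 0.162.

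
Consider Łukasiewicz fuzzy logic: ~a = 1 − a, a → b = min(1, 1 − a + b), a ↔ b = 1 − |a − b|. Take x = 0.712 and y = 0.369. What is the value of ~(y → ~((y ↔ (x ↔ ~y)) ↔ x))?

0.107

~y = 1 − 0.369 = 0.631
x ↔ ~y = 1 − |0.712 − 0.631| = 1 − 0.081 = 0.919
y ↔ (x ↔ ~y) = 1 − |0.369 − 0.919| = 1 − 0.550 = 0.450
(y ↔ (x ↔ ~y)) ↔ x = 1 − |0.450 − 0.712| = 1 − 0.262 = 0.738
~((y ↔ (x ↔ ~y)) ↔ x) = 1 − 0.738 = 0.262
y → ~((y ↔ (x ↔ ~y)) ↔ x) = min(1, 1 − 0.369 + 0.262) = min(1, 0.893) = 0.893
~(y → ~((y ↔ (x ↔ ~y)) ↔ x)) = 1 − 0.893 = 0.107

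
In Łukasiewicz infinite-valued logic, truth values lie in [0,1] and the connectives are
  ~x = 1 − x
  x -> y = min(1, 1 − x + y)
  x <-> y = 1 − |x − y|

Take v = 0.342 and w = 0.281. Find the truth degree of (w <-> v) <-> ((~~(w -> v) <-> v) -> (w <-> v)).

0.939

w <-> v = 1 − |0.281 − 0.342| = 1 − 0.061 = 0.939
w -> v = min(1, 1 − 0.281 + 0.342) = min(1, 1.061) = 1.000
~(w -> v) = 1 − 1.000 = 0.000
~~(w -> v) = 1 − 0.000 = 1.000
~~(w -> v) <-> v = 1 − |1.000 − 0.342| = 1 − 0.658 = 0.342
(~~(w -> v) <-> v) -> (w <-> v) = min(1, 1 − 0.342 + 0.939) = min(1, 1.597) = 1.000
(w <-> v) <-> ((~~(w -> v) <-> v) -> (w <-> v)) = 1 − |0.939 − 1.000| = 1 − 0.061 = 0.939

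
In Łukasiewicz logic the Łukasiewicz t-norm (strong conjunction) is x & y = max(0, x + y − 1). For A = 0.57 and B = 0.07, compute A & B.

A & B = max(0, 0.57 + 0.07 − 1) = max(0, -0.36) = 0.00
For comparison, the Gödel (minimum) t-norm min(x, y) would give 0.07.

0.00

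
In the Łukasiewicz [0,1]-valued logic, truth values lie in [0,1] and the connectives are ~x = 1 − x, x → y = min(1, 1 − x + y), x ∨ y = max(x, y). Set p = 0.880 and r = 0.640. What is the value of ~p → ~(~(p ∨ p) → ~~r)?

~p = 1 − 0.880 = 0.120
p ∨ p = max(0.880, 0.880) = 0.880
~(p ∨ p) = 1 − 0.880 = 0.120
~r = 1 − 0.640 = 0.360
~~r = 1 − 0.360 = 0.640
~(p ∨ p) → ~~r = min(1, 1 − 0.120 + 0.640) = min(1, 1.520) = 1.000
~(~(p ∨ p) → ~~r) = 1 − 1.000 = 0.000
~p → ~(~(p ∨ p) → ~~r) = min(1, 1 − 0.120 + 0.000) = min(1, 0.880) = 0.880

0.880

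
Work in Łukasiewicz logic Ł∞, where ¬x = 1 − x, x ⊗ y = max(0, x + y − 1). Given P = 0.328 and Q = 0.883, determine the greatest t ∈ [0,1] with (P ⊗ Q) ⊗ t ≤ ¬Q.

0.906

P ⊗ Q = max(0, 0.328 + 0.883 − 1) = max(0, 0.211) = 0.211
So the left factor is P ⊗ Q = 0.211.
¬Q = 1 − 0.883 = 0.117
So the right-hand bound is ¬Q = 0.117.
The residuum of the Łukasiewicz t-norm gives the supremum: min(1, 1 − 0.211 + 0.117).
1 − 0.211 + 0.117 = 0.906, so t = min(1, 0.906) = 0.906.
Check: 0.211 ⊗ 0.906 = max(0, 0.117) = 0.117 ≤ 0.117.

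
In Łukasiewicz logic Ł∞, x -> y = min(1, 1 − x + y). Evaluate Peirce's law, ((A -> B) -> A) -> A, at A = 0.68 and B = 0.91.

1.00

A -> B = min(1, 1 − 0.68 + 0.91) = min(1, 1.23) = 1.00
(A -> B) -> A = min(1, 1 − 1.00 + 0.68) = min(1, 0.68) = 0.68
((A -> B) -> A) -> A = min(1, 1 − 0.68 + 0.68) = min(1, 1.00) = 1.00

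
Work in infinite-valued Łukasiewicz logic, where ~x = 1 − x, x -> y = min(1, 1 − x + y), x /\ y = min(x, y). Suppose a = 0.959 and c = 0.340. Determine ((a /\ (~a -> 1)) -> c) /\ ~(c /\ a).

~a = 1 − 0.959 = 0.041
~a -> 1 = min(1, 1 − 0.041 + 1.000) = min(1, 1.959) = 1.000
a /\ (~a -> 1) = min(0.959, 1.000) = 0.959
(a /\ (~a -> 1)) -> c = min(1, 1 − 0.959 + 0.340) = min(1, 0.381) = 0.381
c /\ a = min(0.340, 0.959) = 0.340
~(c /\ a) = 1 − 0.340 = 0.660
((a /\ (~a -> 1)) -> c) /\ ~(c /\ a) = min(0.381, 0.660) = 0.381

0.381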